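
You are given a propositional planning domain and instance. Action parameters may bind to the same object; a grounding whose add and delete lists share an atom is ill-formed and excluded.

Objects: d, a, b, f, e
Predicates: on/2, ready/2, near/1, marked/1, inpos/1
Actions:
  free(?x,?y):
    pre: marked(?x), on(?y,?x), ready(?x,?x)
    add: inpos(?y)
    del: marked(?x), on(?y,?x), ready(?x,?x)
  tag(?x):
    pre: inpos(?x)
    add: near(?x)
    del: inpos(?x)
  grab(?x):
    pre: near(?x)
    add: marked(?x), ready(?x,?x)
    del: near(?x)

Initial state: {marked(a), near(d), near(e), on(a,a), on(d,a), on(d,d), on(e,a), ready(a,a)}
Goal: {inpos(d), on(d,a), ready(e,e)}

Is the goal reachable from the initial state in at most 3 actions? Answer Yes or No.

Yes

1. grab(d)  →  {marked(a), marked(d), near(e), on(a,a), on(d,a), on(d,d), on(e,a), ready(a,a), ready(d,d)}
2. free(d,d)  →  {inpos(d), marked(a), near(e), on(a,a), on(d,a), on(e,a), ready(a,a)}
3. grab(e)  →  {inpos(d), marked(a), marked(e), on(a,a), on(d,a), on(e,a), ready(a,a), ready(e,e)}
optimal plan length = 3; 3 ≤ 3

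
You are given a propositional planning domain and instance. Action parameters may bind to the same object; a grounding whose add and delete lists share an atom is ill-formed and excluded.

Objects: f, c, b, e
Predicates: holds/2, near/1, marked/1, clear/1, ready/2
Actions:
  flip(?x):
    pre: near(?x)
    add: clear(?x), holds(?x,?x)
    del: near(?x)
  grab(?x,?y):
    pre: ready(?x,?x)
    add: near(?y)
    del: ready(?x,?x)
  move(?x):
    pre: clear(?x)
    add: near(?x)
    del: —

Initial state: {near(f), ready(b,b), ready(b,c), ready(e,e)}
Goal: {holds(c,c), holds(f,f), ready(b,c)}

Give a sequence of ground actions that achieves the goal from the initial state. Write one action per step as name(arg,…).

1. flip(f)  →  {clear(f), holds(f,f), ready(b,b), ready(b,c), ready(e,e)}
2. grab(b,c)  →  {clear(f), holds(f,f), near(c), ready(b,c), ready(e,e)}
3. flip(c)  →  {clear(c), clear(f), holds(c,c), holds(f,f), ready(b,c), ready(e,e)}

flip(f); grab(b,c); flip(c)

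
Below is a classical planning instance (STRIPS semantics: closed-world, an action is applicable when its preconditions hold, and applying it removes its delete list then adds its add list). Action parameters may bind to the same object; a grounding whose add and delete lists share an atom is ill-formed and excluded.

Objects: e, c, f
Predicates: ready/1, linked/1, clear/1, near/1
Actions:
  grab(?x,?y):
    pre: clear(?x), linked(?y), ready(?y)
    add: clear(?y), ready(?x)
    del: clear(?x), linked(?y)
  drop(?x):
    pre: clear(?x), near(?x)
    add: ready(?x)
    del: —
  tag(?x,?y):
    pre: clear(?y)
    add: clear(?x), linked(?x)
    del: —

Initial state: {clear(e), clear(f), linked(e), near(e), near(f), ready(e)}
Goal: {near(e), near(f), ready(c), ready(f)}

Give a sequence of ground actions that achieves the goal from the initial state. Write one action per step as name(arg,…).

drop(f); tag(c,e); grab(c,e)

1. drop(f)  →  {clear(e), clear(f), linked(e), near(e), near(f), ready(e), ready(f)}
2. tag(c,e)  →  {clear(c), clear(e), clear(f), linked(c), linked(e), near(e), near(f), ready(e), ready(f)}
3. grab(c,e)  →  {clear(e), clear(f), linked(c), near(e), near(f), ready(c), ready(e), ready(f)}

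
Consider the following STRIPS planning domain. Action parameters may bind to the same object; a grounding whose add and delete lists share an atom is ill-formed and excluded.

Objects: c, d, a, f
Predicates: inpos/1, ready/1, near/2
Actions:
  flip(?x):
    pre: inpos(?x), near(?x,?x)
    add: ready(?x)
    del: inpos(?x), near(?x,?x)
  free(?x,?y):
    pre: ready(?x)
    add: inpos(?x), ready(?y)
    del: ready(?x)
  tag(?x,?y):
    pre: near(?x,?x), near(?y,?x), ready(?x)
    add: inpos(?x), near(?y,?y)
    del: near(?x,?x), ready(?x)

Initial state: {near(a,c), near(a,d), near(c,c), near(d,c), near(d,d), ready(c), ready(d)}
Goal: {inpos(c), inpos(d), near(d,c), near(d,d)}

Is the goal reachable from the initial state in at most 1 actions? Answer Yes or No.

No

1. free(c,d)  →  {inpos(c), near(a,c), near(a,d), near(c,c), near(d,c), near(d,d), ready(d)}
2. free(d,c)  →  {inpos(c), inpos(d), near(a,c), near(a,d), near(c,c), near(d,c), near(d,d), ready(c)}
optimal plan length = 2; 2 > 1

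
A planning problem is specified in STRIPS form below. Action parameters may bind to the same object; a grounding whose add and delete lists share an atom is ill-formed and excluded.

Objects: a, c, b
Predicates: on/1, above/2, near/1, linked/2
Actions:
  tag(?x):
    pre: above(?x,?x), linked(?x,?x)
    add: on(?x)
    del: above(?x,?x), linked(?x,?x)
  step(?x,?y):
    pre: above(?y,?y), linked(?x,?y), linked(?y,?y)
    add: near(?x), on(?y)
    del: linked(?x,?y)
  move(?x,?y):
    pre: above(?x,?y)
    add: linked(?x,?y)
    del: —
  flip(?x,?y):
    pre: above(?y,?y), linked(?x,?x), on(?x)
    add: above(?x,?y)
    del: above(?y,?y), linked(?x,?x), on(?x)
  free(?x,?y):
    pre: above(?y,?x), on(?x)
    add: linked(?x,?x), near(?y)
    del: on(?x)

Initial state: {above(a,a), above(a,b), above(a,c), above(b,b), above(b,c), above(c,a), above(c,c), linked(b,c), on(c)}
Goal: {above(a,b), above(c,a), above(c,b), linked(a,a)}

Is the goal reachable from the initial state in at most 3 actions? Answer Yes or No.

Yes

1. move(a,a)  →  {above(a,a), above(a,b), above(a,c), above(b,b), above(b,c), above(c,a), above(c,c), linked(a,a), linked(b,c), on(c)}
2. move(c,c)  →  {above(a,a), above(a,b), above(a,c), above(b,b), above(b,c), above(c,a), above(c,c), linked(a,a), linked(b,c), linked(c,c), on(c)}
3. flip(c,b)  →  {above(a,a), above(a,b), above(a,c), above(b,c), above(c,a), above(c,b), above(c,c), linked(a,a), linked(b,c)}
optimal plan length = 3; 3 ≤ 3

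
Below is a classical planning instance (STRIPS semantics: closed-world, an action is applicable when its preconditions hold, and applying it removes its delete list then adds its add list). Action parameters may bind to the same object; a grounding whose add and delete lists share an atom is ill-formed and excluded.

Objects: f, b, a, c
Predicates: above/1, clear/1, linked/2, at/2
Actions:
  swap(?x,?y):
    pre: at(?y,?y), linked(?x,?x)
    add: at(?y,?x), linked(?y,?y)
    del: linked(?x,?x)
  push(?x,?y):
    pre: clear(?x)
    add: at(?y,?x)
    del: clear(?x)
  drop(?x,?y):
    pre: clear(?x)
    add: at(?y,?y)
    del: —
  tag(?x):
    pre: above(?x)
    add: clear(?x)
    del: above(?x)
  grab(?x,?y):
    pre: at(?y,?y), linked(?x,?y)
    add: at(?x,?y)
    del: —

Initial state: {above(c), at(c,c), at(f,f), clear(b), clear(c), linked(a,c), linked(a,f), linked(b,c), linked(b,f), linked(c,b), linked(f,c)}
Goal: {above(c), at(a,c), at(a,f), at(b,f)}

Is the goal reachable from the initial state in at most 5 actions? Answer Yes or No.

Yes

1. push(c,a)  →  {above(c), at(a,c), at(c,c), at(f,f), clear(b), linked(a,c), linked(a,f), linked(b,c), linked(b,f), linked(c,b), linked(f,c)}
2. grab(b,f)  →  {above(c), at(a,c), at(b,f), at(c,c), at(f,f), clear(b), linked(a,c), linked(a,f), linked(b,c), linked(b,f), linked(c,b), linked(f,c)}
3. grab(a,f)  →  {above(c), at(a,c), at(a,f), at(b,f), at(c,c), at(f,f), clear(b), linked(a,c), linked(a,f), linked(b,c), linked(b,f), linked(c,b), linked(f,c)}
optimal plan length = 3; 3 ≤ 5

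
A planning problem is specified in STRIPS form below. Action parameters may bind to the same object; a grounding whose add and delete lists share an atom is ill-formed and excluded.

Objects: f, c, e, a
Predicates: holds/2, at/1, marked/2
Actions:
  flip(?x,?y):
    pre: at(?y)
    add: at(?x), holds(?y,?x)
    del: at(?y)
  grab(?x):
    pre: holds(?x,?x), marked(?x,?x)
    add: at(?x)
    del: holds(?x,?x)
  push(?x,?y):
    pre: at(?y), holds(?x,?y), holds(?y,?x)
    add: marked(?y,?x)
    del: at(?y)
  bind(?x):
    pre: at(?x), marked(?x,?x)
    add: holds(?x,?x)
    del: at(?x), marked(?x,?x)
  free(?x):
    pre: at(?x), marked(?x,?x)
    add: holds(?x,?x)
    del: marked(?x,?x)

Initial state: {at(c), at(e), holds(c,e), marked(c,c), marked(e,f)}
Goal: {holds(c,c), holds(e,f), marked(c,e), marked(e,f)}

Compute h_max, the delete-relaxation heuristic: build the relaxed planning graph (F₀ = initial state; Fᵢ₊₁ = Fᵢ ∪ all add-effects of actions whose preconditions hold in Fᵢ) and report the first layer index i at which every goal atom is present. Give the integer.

2

F0 = init (5 atoms)
F1 = F0 ∪ {at(a), at(f), holds(c,a), holds(c,c), holds(c,f), holds(e,a), holds(e,c), holds(e,f)}  (13 atoms)
F2 = F1 ∪ {holds(a,c), holds(a,e), holds(a,f), holds(f,a), holds(f,c), holds(f,e), marked(c,e), marked(e,c)}  (21 atoms)
goal ⊆ F2  ⇒  h_max = 2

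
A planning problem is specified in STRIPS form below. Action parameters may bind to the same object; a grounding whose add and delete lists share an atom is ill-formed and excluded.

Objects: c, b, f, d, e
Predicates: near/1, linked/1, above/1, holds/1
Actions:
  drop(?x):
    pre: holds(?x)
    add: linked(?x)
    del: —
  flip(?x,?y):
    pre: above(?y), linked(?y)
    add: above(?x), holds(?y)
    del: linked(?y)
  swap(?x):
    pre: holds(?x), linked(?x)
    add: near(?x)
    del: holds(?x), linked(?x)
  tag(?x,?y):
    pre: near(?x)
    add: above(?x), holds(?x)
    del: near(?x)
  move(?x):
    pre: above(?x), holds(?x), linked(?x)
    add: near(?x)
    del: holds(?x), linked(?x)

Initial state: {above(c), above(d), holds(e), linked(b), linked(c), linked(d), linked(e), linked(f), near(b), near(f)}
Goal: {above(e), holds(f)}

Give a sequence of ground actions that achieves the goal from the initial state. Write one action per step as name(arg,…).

1. flip(f,c)  →  {above(c), above(d), above(f), holds(c), holds(e), linked(b), linked(d), linked(e), linked(f), near(b), near(f)}
2. flip(e,f)  →  {above(c), above(d), above(e), above(f), holds(c), holds(e), holds(f), linked(b), linked(d), linked(e), near(b), near(f)}

flip(f,c); flip(e,f)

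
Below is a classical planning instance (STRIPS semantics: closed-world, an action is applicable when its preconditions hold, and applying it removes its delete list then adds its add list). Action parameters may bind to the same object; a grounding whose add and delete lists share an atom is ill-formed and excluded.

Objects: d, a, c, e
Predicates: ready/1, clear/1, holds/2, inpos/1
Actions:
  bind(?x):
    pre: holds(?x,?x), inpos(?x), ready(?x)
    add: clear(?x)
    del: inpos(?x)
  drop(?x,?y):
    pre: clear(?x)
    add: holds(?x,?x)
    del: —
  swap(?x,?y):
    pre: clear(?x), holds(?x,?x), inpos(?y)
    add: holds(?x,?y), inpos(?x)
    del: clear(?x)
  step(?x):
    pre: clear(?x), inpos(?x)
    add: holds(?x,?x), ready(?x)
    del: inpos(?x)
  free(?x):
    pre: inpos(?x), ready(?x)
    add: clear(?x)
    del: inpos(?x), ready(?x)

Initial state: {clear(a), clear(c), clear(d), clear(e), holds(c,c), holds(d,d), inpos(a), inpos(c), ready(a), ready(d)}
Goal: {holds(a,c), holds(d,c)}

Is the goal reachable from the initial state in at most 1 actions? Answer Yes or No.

1. drop(a,d)  →  {clear(a), clear(c), clear(d), clear(e), holds(a,a), holds(c,c), holds(d,d), inpos(a), inpos(c), ready(a), ready(d)}
2. swap(d,c)  →  {clear(a), clear(c), clear(e), holds(a,a), holds(c,c), holds(d,c), holds(d,d), inpos(a), inpos(c), inpos(d), ready(a), ready(d)}
3. swap(a,c)  →  {clear(c), clear(e), holds(a,a), holds(a,c), holds(c,c), holds(d,c), holds(d,d), inpos(a), inpos(c), inpos(d), ready(a), ready(d)}
optimal plan length = 3; 3 > 1

No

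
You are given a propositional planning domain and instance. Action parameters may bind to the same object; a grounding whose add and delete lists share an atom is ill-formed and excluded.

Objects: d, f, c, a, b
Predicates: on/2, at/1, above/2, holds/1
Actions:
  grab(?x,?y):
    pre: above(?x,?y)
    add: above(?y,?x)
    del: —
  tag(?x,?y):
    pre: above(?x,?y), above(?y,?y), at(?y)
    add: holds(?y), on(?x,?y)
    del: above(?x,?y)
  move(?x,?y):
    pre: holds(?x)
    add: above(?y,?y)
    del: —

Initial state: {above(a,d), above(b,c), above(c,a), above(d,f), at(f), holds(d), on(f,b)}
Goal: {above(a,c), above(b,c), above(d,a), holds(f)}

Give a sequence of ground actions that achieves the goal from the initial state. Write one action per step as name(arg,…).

grab(c,a); grab(a,d); move(d,f); tag(d,f)

1. grab(c,a)  →  {above(a,c), above(a,d), above(b,c), above(c,a), above(d,f), at(f), holds(d), on(f,b)}
2. grab(a,d)  →  {above(a,c), above(a,d), above(b,c), above(c,a), above(d,a), above(d,f), at(f), holds(d), on(f,b)}
3. move(d,f)  →  {above(a,c), above(a,d), above(b,c), above(c,a), above(d,a), above(d,f), above(f,f), at(f), holds(d), on(f,b)}
4. tag(d,f)  →  {above(a,c), above(a,d), above(b,c), above(c,a), above(d,a), above(f,f), at(f), holds(d), holds(f), on(d,f), on(f,b)}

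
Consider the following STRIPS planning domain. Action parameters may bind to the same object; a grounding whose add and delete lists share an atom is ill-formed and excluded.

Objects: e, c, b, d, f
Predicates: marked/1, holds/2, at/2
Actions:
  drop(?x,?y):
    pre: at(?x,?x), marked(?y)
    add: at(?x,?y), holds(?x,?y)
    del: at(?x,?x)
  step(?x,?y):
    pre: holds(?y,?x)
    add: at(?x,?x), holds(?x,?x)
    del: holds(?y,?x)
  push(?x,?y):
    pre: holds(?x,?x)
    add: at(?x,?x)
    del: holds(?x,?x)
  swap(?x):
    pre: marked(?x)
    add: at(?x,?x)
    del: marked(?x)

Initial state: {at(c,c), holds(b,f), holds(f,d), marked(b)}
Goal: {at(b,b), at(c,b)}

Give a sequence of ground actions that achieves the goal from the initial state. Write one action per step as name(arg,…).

drop(c,b); step(b,c)

1. drop(c,b)  →  {at(c,b), holds(b,f), holds(c,b), holds(f,d), marked(b)}
2. step(b,c)  →  {at(b,b), at(c,b), holds(b,b), holds(b,f), holds(f,d), marked(b)}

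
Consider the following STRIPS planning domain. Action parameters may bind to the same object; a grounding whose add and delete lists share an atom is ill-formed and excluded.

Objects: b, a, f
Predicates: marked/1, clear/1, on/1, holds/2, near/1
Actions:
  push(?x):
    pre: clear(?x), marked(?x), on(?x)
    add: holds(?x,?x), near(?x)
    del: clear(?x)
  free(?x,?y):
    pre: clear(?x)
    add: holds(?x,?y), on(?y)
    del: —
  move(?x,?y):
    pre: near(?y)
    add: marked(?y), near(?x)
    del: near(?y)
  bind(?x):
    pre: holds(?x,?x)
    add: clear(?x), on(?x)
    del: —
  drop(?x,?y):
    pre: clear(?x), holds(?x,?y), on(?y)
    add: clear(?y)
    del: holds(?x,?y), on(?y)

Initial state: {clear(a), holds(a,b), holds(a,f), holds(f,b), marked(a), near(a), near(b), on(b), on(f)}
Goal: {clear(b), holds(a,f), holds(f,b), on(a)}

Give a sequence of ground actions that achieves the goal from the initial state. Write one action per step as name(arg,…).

free(a,a); drop(a,b)

1. free(a,a)  →  {clear(a), holds(a,a), holds(a,b), holds(a,f), holds(f,b), marked(a), near(a), near(b), on(a), on(b), on(f)}
2. drop(a,b)  →  {clear(a), clear(b), holds(a,a), holds(a,f), holds(f,b), marked(a), near(a), near(b), on(a), on(f)}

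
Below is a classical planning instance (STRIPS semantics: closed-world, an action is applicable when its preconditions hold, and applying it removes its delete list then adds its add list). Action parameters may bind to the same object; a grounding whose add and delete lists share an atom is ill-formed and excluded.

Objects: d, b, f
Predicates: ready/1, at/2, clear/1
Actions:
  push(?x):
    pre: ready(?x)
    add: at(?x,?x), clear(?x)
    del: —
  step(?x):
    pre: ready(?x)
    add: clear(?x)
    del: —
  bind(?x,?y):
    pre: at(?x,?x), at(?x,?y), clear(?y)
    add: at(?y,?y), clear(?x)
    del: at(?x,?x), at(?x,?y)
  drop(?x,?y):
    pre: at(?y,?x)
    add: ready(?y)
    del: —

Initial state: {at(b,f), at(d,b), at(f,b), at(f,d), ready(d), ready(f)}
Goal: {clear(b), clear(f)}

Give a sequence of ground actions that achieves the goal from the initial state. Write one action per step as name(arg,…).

push(f); drop(f,b); push(b)

1. push(f)  →  {at(b,f), at(d,b), at(f,b), at(f,d), at(f,f), clear(f), ready(d), ready(f)}
2. drop(f,b)  →  {at(b,f), at(d,b), at(f,b), at(f,d), at(f,f), clear(f), ready(b), ready(d), ready(f)}
3. push(b)  →  {at(b,b), at(b,f), at(d,b), at(f,b), at(f,d), at(f,f), clear(b), clear(f), ready(b), ready(d), ready(f)}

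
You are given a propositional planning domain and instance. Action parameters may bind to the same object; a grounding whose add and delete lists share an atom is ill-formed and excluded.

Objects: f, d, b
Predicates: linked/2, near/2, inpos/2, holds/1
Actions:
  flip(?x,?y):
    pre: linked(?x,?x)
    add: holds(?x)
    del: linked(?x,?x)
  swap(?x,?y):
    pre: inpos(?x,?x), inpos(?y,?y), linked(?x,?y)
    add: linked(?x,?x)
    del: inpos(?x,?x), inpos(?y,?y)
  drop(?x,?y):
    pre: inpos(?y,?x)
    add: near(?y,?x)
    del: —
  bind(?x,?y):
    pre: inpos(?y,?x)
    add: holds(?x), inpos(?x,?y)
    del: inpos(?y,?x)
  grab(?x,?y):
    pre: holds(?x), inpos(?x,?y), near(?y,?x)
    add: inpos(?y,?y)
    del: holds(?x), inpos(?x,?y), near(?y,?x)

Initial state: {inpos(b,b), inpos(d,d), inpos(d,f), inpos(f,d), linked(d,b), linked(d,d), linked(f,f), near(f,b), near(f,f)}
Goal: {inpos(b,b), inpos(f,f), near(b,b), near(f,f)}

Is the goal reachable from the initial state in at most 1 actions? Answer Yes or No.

No

1. flip(d,f)  →  {holds(d), inpos(b,b), inpos(d,d), inpos(d,f), inpos(f,d), linked(d,b), linked(f,f), near(f,b), near(f,f)}
2. drop(d,f)  →  {holds(d), inpos(b,b), inpos(d,d), inpos(d,f), inpos(f,d), linked(d,b), linked(f,f), near(f,b), near(f,d), near(f,f)}
3. drop(b,b)  →  {holds(d), inpos(b,b), inpos(d,d), inpos(d,f), inpos(f,d), linked(d,b), linked(f,f), near(b,b), near(f,b), near(f,d), near(f,f)}
4. grab(d,f)  →  {inpos(b,b), inpos(d,d), inpos(f,d), inpos(f,f), linked(d,b), linked(f,f), near(b,b), near(f,b), near(f,f)}
optimal plan length = 4; 4 > 1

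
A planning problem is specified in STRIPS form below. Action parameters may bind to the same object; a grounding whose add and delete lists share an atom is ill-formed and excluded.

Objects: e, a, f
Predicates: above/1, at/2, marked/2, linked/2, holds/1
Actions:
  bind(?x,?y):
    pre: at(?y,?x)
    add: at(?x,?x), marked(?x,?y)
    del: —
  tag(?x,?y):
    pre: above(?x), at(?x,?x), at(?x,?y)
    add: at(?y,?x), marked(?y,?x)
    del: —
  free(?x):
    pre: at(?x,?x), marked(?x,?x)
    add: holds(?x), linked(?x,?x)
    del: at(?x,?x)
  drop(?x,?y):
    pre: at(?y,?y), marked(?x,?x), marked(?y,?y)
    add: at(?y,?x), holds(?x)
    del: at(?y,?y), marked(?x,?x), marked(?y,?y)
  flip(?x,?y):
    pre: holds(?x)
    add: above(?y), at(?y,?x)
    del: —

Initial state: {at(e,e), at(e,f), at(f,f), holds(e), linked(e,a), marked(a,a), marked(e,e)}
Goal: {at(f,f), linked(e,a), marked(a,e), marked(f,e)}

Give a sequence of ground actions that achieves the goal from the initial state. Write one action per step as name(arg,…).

1. bind(f,e)  →  {at(e,e), at(e,f), at(f,f), holds(e), linked(e,a), marked(a,a), marked(e,e), marked(f,e)}
2. drop(a,e)  →  {at(e,a), at(e,f), at(f,f), holds(a), holds(e), linked(e,a), marked(f,e)}
3. bind(a,e)  →  {at(a,a), at(e,a), at(e,f), at(f,f), holds(a), holds(e), linked(e,a), marked(a,e), marked(f,e)}

bind(f,e); drop(a,e); bind(a,e)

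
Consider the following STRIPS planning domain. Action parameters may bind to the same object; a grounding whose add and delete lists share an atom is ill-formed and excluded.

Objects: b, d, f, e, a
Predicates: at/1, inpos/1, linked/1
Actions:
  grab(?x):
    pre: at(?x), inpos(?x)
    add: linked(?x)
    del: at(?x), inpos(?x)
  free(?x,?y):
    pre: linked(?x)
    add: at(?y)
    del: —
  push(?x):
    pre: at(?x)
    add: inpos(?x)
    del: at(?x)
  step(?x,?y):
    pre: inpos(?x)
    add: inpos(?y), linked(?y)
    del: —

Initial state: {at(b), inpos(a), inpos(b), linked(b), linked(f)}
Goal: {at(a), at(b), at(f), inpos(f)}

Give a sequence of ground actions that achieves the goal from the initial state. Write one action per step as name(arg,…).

1. free(b,f)  →  {at(b), at(f), inpos(a), inpos(b), linked(b), linked(f)}
2. free(b,a)  →  {at(a), at(b), at(f), inpos(a), inpos(b), linked(b), linked(f)}
3. step(b,f)  →  {at(a), at(b), at(f), inpos(a), inpos(b), inpos(f), linked(b), linked(f)}

free(b,f); free(b,a); step(b,f)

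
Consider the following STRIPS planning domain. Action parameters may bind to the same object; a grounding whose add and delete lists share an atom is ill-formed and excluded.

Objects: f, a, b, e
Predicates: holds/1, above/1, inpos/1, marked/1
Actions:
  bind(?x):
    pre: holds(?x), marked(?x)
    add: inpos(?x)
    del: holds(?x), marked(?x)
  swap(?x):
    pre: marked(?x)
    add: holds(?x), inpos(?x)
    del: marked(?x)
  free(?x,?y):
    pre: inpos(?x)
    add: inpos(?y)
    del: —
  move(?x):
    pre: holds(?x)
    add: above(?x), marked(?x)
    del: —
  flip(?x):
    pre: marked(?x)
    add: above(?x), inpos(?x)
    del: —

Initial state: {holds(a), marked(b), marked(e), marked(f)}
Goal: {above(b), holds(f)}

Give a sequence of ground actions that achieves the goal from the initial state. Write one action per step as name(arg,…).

1. swap(f)  →  {holds(a), holds(f), inpos(f), marked(b), marked(e)}
2. flip(b)  →  {above(b), holds(a), holds(f), inpos(b), inpos(f), marked(b), marked(e)}

swap(f); flip(b)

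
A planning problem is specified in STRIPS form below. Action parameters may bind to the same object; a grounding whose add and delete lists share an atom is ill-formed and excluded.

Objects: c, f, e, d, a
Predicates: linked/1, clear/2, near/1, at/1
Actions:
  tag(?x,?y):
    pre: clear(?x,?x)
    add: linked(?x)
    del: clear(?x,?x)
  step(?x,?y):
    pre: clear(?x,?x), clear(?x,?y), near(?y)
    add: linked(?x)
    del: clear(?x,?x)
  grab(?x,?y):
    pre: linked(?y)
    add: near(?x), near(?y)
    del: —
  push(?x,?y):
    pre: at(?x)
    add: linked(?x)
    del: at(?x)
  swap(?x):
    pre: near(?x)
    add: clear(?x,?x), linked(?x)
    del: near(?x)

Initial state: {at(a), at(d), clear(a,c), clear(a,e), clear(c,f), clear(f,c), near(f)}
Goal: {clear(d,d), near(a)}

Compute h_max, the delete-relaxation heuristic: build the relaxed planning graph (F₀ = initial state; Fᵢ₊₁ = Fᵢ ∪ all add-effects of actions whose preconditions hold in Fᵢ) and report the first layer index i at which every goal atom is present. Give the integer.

F0 = init (7 atoms)
F1 = F0 ∪ {clear(f,f), linked(a), linked(d), linked(f)}  (11 atoms)
F2 = F1 ∪ {near(a), near(c), near(d), near(e)}  (15 atoms)
F3 = F2 ∪ {clear(a,a), clear(c,c), clear(d,d), clear(e,e), linked(c), linked(e)}  (21 atoms)
goal ⊆ F3  ⇒  h_max = 3

3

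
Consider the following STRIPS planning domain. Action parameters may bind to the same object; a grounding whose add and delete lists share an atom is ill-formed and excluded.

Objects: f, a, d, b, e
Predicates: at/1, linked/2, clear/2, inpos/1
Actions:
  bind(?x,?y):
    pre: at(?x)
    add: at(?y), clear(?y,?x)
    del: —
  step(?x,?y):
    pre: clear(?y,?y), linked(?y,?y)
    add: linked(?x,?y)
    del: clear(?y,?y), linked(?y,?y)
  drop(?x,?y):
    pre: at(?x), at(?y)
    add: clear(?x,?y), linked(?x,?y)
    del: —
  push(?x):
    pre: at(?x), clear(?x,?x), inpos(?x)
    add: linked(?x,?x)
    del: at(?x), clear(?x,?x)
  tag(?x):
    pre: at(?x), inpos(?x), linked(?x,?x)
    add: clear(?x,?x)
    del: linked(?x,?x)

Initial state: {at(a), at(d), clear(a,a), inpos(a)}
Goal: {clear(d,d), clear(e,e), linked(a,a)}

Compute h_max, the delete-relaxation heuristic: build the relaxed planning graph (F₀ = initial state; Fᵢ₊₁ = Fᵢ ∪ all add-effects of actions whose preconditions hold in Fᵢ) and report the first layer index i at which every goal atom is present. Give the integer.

2

F0 = init (4 atoms)
F1 = F0 ∪ {at(b), at(e), at(f), clear(a,d), clear(b,a), clear(b,d), clear(d,a), clear(d,d), clear(e,a), clear(e,d), clear(f,a), clear(f,d), linked(a,a), linked(a,d), linked(d,a), linked(d,d)}  (20 atoms)
F2 = F1 ∪ {clear(a,b), clear(a,e), clear(a,f), clear(b,b), clear(b,e), clear(b,f), clear(d,b), clear(d,e), clear(d,f), clear(e,b), clear(e,e), clear(e,f), clear(f,b), clear(f,e), clear(f,f), linked(a,b), linked(a,e), linked(a,f), linked(b,a), linked(b,b), linked(b,d), linked(b,e), linked(b,f), linked(d,b), linked(d,e), linked(d,f), linked(e,a), linked(e,b), linked(e,d), linked(e,e), linked(e,f), linked(f,a), linked(f,b), linked(f,d), linked(f,e), linked(f,f)}  (56 atoms)
goal ⊆ F2  ⇒  h_max = 2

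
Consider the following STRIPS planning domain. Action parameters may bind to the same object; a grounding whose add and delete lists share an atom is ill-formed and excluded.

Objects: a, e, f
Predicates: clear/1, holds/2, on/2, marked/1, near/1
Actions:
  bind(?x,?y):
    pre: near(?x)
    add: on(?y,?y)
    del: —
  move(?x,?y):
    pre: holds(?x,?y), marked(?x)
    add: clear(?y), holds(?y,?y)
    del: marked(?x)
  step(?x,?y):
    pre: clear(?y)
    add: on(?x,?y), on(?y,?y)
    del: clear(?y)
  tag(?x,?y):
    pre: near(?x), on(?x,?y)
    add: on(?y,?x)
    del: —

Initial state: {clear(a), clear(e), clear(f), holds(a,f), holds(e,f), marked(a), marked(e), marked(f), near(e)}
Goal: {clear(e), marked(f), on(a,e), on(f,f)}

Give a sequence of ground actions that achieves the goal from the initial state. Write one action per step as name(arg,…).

1. bind(e,f)  →  {clear(a), clear(e), clear(f), holds(a,f), holds(e,f), marked(a), marked(e), marked(f), near(e), on(f,f)}
2. step(e,a)  →  {clear(e), clear(f), holds(a,f), holds(e,f), marked(a), marked(e), marked(f), near(e), on(a,a), on(e,a), on(f,f)}
3. tag(e,a)  →  {clear(e), clear(f), holds(a,f), holds(e,f), marked(a), marked(e), marked(f), near(e), on(a,a), on(a,e), on(e,a), on(f,f)}

bind(e,f); step(e,a); tag(e,a)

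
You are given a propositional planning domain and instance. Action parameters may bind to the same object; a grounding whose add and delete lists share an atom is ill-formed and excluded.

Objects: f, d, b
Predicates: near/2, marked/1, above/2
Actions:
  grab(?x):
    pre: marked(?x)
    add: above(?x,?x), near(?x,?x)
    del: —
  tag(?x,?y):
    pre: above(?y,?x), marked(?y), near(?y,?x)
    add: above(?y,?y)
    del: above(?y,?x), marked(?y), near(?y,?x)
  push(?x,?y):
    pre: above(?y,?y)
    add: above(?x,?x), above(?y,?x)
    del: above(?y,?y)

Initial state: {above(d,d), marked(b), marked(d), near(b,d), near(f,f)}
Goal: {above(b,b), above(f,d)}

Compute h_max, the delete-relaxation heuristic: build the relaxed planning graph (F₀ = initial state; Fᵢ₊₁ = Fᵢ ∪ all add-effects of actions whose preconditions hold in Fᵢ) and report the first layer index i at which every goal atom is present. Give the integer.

F0 = init (5 atoms)
F1 = F0 ∪ {above(b,b), above(d,b), above(d,f), above(f,f), near(b,b), near(d,d)}  (11 atoms)
F2 = F1 ∪ {above(b,d), above(b,f), above(f,b), above(f,d)}  (15 atoms)
goal ⊆ F2  ⇒  h_max = 2

2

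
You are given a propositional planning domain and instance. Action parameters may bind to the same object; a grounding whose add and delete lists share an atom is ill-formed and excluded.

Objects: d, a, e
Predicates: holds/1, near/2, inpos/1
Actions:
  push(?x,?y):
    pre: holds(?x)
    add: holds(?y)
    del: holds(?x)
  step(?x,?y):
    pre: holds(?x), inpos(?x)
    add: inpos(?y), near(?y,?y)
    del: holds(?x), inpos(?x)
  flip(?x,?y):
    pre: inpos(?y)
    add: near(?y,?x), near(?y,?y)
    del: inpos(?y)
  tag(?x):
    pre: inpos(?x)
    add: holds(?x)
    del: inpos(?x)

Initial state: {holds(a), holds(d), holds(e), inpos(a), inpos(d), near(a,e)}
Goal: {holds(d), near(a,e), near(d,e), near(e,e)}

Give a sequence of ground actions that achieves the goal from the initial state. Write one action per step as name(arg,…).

1. step(a,e)  →  {holds(d), holds(e), inpos(d), inpos(e), near(a,e), near(e,e)}
2. flip(e,d)  →  {holds(d), holds(e), inpos(e), near(a,e), near(d,d), near(d,e), near(e,e)}

step(a,e); flip(e,d)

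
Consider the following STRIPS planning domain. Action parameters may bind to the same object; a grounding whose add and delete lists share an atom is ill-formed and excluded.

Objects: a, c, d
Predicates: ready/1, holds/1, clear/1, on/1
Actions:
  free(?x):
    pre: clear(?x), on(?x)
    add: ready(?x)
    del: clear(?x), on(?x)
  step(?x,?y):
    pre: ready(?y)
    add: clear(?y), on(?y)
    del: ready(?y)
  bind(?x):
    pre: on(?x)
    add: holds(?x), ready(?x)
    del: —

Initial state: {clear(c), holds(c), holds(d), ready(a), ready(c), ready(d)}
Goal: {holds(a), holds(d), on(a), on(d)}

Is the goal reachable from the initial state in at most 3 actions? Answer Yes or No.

1. step(a,a)  →  {clear(a), clear(c), holds(c), holds(d), on(a), ready(c), ready(d)}
2. step(a,d)  →  {clear(a), clear(c), clear(d), holds(c), holds(d), on(a), on(d), ready(c)}
3. bind(a)  →  {clear(a), clear(c), clear(d), holds(a), holds(c), holds(d), on(a), on(d), ready(a), ready(c)}
optimal plan length = 3; 3 ≤ 3

Yes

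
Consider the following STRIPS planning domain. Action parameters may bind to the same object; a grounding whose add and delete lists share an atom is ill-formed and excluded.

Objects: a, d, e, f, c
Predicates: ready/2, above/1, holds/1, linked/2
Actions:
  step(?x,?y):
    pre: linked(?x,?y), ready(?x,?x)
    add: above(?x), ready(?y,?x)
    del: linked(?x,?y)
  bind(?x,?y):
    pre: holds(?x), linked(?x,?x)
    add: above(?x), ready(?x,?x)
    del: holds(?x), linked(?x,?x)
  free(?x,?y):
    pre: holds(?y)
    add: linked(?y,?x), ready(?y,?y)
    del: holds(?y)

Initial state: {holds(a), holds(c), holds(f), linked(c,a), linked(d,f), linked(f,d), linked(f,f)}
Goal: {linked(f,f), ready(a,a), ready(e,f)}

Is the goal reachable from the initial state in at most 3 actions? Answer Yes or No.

1. free(a,a)  →  {holds(c), holds(f), linked(a,a), linked(c,a), linked(d,f), linked(f,d), linked(f,f), ready(a,a)}
2. free(e,f)  →  {holds(c), linked(a,a), linked(c,a), linked(d,f), linked(f,d), linked(f,e), linked(f,f), ready(a,a), ready(f,f)}
3. step(f,e)  →  {above(f), holds(c), linked(a,a), linked(c,a), linked(d,f), linked(f,d), linked(f,f), ready(a,a), ready(e,f), ready(f,f)}
optimal plan length = 3; 3 ≤ 3

Yes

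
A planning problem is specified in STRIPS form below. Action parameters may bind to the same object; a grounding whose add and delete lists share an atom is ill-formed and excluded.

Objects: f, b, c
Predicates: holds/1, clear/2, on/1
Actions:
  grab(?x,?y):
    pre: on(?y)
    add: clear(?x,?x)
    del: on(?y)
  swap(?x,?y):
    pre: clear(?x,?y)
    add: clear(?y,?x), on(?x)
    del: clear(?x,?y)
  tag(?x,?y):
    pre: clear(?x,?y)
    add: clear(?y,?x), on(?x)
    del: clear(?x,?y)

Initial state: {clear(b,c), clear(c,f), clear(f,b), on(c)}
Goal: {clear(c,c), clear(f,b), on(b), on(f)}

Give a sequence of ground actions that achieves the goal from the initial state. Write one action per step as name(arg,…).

1. grab(c,c)  →  {clear(b,c), clear(c,c), clear(c,f), clear(f,b)}
2. swap(f,b)  →  {clear(b,c), clear(b,f), clear(c,c), clear(c,f), on(f)}
3. swap(b,f)  →  {clear(b,c), clear(c,c), clear(c,f), clear(f,b), on(b), on(f)}

grab(c,c); swap(f,b); swap(b,f)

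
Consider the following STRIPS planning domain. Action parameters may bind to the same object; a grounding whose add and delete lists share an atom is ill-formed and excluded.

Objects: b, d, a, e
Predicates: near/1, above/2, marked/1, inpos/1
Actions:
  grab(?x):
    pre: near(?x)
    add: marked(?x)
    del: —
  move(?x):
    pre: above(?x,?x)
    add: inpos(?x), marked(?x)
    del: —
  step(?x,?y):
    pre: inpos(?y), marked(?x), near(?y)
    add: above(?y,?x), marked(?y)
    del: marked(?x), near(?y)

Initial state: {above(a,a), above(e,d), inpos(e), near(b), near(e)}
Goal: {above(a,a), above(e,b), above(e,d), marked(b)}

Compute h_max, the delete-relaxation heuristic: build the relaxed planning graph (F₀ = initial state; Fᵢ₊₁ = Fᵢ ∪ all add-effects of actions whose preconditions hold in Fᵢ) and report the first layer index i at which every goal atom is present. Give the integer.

2

F0 = init (5 atoms)
F1 = F0 ∪ {inpos(a), marked(a), marked(b), marked(e)}  (9 atoms)
F2 = F1 ∪ {above(e,a), above(e,b)}  (11 atoms)
goal ⊆ F2  ⇒  h_max = 2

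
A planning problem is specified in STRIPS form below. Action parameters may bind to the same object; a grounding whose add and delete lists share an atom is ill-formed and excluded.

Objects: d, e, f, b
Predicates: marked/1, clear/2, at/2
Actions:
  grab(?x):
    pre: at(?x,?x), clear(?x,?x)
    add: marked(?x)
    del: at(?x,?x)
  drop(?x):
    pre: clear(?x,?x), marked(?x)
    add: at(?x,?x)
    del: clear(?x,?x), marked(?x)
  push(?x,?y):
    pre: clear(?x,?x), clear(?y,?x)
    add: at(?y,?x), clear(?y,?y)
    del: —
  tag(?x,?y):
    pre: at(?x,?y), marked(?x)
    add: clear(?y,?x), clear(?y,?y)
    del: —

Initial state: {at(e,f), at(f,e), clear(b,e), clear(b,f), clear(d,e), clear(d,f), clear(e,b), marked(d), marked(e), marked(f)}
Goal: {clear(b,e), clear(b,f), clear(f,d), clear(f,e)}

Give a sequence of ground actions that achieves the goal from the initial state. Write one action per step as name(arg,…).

1. tag(e,f)  →  {at(e,f), at(f,e), clear(b,e), clear(b,f), clear(d,e), clear(d,f), clear(e,b), clear(f,e), clear(f,f), marked(d), marked(e), marked(f)}
2. push(f,d)  →  {at(d,f), at(e,f), at(f,e), clear(b,e), clear(b,f), clear(d,d), clear(d,e), clear(d,f), clear(e,b), clear(f,e), clear(f,f), marked(d), marked(e), marked(f)}
3. tag(d,f)  →  {at(d,f), at(e,f), at(f,e), clear(b,e), clear(b,f), clear(d,d), clear(d,e), clear(d,f), clear(e,b), clear(f,d), clear(f,e), clear(f,f), marked(d), marked(e), marked(f)}

tag(e,f); push(f,d); tag(d,f)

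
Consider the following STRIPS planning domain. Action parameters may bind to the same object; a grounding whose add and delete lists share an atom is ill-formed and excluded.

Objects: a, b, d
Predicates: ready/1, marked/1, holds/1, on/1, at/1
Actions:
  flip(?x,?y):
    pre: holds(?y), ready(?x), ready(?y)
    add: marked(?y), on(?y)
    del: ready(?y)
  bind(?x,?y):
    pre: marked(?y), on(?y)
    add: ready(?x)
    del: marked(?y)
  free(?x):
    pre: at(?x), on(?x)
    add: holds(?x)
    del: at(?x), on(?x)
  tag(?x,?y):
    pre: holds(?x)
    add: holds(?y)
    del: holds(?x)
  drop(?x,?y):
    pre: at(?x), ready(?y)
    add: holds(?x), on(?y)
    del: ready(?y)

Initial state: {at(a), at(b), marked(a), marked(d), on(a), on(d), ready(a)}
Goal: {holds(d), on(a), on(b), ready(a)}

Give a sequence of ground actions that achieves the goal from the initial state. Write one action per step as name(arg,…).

bind(b,a); drop(a,b); tag(a,d)

1. bind(b,a)  →  {at(a), at(b), marked(d), on(a), on(d), ready(a), ready(b)}
2. drop(a,b)  →  {at(a), at(b), holds(a), marked(d), on(a), on(b), on(d), ready(a)}
3. tag(a,d)  →  {at(a), at(b), holds(d), marked(d), on(a), on(b), on(d), ready(a)}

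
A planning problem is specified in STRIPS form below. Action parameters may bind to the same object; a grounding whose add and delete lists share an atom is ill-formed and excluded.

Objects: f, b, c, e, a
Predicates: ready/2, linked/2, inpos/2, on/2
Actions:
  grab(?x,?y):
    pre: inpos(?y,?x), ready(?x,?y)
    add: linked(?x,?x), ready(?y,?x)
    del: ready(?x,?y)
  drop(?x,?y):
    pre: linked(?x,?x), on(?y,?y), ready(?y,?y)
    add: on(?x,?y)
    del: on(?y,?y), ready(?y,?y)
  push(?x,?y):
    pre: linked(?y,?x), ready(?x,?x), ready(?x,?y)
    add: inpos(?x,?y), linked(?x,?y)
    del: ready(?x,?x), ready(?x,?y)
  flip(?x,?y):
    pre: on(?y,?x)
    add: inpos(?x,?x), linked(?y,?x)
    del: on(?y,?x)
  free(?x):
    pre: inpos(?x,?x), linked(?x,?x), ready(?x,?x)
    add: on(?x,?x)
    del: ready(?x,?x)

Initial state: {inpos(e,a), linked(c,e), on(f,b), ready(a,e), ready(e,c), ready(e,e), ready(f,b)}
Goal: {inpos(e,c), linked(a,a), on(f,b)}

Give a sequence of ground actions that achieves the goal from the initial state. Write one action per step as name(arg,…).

grab(a,e); push(e,c)

1. grab(a,e)  →  {inpos(e,a), linked(a,a), linked(c,e), on(f,b), ready(e,a), ready(e,c), ready(e,e), ready(f,b)}
2. push(e,c)  →  {inpos(e,a), inpos(e,c), linked(a,a), linked(c,e), linked(e,c), on(f,b), ready(e,a), ready(f,b)}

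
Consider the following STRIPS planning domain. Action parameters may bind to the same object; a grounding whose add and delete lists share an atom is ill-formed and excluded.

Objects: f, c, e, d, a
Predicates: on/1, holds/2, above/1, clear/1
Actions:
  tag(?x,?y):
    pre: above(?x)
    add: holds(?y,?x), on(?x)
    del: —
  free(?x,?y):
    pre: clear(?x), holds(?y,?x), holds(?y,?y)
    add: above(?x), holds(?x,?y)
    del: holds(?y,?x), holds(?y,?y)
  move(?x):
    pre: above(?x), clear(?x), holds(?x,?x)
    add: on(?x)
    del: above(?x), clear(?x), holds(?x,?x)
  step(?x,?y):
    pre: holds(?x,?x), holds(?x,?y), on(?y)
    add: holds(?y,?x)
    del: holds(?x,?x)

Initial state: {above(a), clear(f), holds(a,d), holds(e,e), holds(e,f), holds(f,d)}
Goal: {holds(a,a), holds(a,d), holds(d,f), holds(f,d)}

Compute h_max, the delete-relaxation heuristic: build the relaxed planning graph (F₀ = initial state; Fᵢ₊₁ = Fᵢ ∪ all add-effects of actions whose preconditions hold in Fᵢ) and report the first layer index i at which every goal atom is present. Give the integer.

2

F0 = init (6 atoms)
F1 = F0 ∪ {above(f), holds(a,a), holds(c,a), holds(d,a), holds(e,a), holds(f,a), holds(f,e), on(a)}  (14 atoms)
F2 = F1 ∪ {holds(a,e), holds(a,f), holds(c,f), holds(d,f), holds(f,f), on(f)}  (20 atoms)
goal ⊆ F2  ⇒  h_max = 2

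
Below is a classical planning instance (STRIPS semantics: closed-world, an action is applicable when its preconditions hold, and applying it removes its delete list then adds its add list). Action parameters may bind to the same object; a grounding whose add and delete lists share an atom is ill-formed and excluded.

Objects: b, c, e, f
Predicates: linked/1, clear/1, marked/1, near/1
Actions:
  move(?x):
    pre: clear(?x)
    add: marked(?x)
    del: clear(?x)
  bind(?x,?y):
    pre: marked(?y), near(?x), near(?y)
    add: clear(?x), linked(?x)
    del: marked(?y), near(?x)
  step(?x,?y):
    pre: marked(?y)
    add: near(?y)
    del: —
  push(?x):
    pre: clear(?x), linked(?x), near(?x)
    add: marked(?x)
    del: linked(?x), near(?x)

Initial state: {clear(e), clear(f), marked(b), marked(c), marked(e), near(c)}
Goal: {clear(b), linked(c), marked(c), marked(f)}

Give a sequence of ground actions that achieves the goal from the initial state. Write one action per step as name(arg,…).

move(f); bind(c,c); move(c); step(b,b); bind(b,b)

1. move(f)  →  {clear(e), marked(b), marked(c), marked(e), marked(f), near(c)}
2. bind(c,c)  →  {clear(c), clear(e), linked(c), marked(b), marked(e), marked(f)}
3. move(c)  →  {clear(e), linked(c), marked(b), marked(c), marked(e), marked(f)}
4. step(b,b)  →  {clear(e), linked(c), marked(b), marked(c), marked(e), marked(f), near(b)}
5. bind(b,b)  →  {clear(b), clear(e), linked(b), linked(c), marked(c), marked(e), marked(f)}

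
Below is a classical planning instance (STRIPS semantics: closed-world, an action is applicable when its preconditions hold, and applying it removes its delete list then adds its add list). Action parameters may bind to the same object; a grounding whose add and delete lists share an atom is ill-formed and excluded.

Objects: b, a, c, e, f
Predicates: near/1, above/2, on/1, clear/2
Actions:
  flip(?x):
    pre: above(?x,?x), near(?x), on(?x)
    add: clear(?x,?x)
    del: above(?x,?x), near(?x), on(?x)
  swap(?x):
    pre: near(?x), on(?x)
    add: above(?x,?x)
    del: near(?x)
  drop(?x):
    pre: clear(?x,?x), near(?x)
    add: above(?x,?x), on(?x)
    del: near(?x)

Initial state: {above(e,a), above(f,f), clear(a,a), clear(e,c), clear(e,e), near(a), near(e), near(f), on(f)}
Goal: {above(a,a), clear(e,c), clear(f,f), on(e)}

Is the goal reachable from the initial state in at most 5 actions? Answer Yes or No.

Yes

1. flip(f)  →  {above(e,a), clear(a,a), clear(e,c), clear(e,e), clear(f,f), near(a), near(e)}
2. drop(a)  →  {above(a,a), above(e,a), clear(a,a), clear(e,c), clear(e,e), clear(f,f), near(e), on(a)}
3. drop(e)  →  {above(a,a), above(e,a), above(e,e), clear(a,a), clear(e,c), clear(e,e), clear(f,f), on(a), on(e)}
optimal plan length = 3; 3 ≤ 5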